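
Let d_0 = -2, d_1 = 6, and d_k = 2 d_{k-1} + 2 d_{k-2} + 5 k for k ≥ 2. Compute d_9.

29299

d_2 = 2·6 + 2·(-2) + 10 = 18
d_3 = 2·18 + 2·6 + 15 = 63
d_4 = 2·63 + 2·18 + 20 = 182
d_5 = 2·182 + 2·63 + 25 = 515
d_6 = 2·515 + 2·182 + 30 = 1424
d_7 = 2·1424 + 2·515 + 35 = 3913
d_8 = 2·3913 + 2·1424 + 40 = 10714
d_9 = 2·10714 + 2·3913 + 45 = 29299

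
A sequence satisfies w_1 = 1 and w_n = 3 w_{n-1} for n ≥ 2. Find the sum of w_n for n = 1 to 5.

121

w_2 = 3·1 = 3
w_3 = 3·3 = 9
w_4 = 3·9 = 27
w_5 = 3·27 = 81
Sum = 1 + 3 + 9 + 27 + 81 = 121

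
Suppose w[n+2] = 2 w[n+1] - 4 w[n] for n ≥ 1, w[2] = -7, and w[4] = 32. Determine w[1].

Let w[1] = z.
w[3] = -14 - 4z
w[4] = -8z
So -8z = 32, giving z = -4.

-4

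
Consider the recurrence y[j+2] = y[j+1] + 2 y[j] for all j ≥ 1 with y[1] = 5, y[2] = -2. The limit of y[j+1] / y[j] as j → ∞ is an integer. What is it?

2

The characteristic equation is r^2 - r - 2 = 0, which factors as (r - 2)(r + 1) = 0.
So the roots are 2 and -1. Since |2| > |-1| and the coefficient of 2^j is non-zero, the ratio tends to 2.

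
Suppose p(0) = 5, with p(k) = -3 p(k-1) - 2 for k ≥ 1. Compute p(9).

-108257

p(1) = -3·5 - 2 = -17
p(2) = -3·(-17) - 2 = 49
p(3) = -3·49 - 2 = -149
p(4) = -3·(-149) - 2 = 445
p(5) = -3·445 - 2 = -1337
p(6) = -3·(-1337) - 2 = 4009
p(7) = -3·4009 - 2 = -12029
p(8) = -3·(-12029) - 2 = 36085
p(9) = -3·36085 - 2 = -108257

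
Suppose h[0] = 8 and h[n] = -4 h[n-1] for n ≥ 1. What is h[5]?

-8192

h[1] = -4·8 = -32
h[2] = -4·(-32) = 128
h[3] = -4·128 = -512
h[4] = -4·(-512) = 2048
h[5] = -4·2048 = -8192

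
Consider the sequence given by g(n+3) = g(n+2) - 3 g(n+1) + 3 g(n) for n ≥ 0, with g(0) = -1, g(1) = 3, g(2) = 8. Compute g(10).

548

g(3) = 8 - 3(3) + 3(-1) = -4
g(4) = (-4) - 3(8) + 3(3) = -19
g(5) = (-19) - 3(-4) + 3(8) = 17
g(6) = 17 - 3(-19) + 3(-4) = 62
g(7) = 62 - 3(17) + 3(-19) = -46
g(8) = (-46) - 3(62) + 3(17) = -181
g(9) = (-181) - 3(-46) + 3(62) = 143
g(10) = 143 - 3(-181) + 3(-46) = 548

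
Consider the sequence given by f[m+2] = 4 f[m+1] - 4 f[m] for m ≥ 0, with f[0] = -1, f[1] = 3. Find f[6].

896

f[2] = 4*3 - 4*(-1) = 16
f[3] = 4*16 - 4*3 = 52
f[4] = 4*52 - 4*16 = 144
f[5] = 4*144 - 4*52 = 368
f[6] = 4*368 - 4*144 = 896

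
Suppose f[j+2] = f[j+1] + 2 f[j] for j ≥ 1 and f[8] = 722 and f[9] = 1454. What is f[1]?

9

Rearranging, f[j-2] = (f[j] - f[j-1]) / 2.
f[7] = (1454 - 722) / 2 = 732/2 = 366
f[6] = (722 - 366) / 2 = 356/2 = 178
f[5] = (366 - 178) / 2 = 188/2 = 94
f[4] = (178 - 94) / 2 = 84/2 = 42
f[3] = (94 - 42) / 2 = 52/2 = 26
f[2] = (42 - 26) / 2 = 16/2 = 8
f[1] = (26 - 8) / 2 = 18/2 = 9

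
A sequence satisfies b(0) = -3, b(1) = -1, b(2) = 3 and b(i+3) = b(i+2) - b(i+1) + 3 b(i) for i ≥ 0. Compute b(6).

-1

b(3) = 3 - (-1) + 3(-3) = -5
b(4) = (-5) - 3 + 3(-1) = -11
b(5) = (-11) - (-5) + 3(3) = 3
b(6) = 3 - (-11) + 3(-5) = -1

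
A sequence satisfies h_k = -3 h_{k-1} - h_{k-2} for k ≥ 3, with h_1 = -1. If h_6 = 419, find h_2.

Let h_2 = w.
h_3 = 1 - 3w
h_4 = -3 + 8w
h_5 = 8 - 21w
h_6 = -21 + 55w
So -21 + 55w = 419, giving w = 8.

8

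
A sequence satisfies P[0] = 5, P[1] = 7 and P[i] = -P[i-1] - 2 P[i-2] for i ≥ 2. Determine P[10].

P[2] = -7 - 2·5 = -17
P[3] = -(-17) - 2·7 = 3
P[4] = -3 - 2·(-17) = 31
P[5] = -31 - 2·3 = -37
P[6] = -(-37) - 2·31 = -25
P[7] = -(-25) - 2·(-37) = 99
P[8] = -99 - 2·(-25) = -49
P[9] = -(-49) - 2·99 = -149
P[10] = -(-149) - 2·(-49) = 247

247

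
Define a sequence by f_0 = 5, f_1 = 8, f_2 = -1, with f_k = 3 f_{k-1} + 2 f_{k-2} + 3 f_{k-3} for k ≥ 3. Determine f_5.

371

f_3 = 3·(-1) + 2·8 + 3·5 = 28
f_4 = 3·28 + 2·(-1) + 3·8 = 106
f_5 = 3·106 + 2·28 + 3·(-1) = 371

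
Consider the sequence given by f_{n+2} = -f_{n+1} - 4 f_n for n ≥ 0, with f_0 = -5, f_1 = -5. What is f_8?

f_2 = -(-5) - 4(-5) = 25
f_3 = -25 - 4(-5) = -5
f_4 = -(-5) - 4(25) = -95
f_5 = -(-95) - 4(-5) = 115
f_6 = -115 - 4(-95) = 265
f_7 = -265 - 4(115) = -725
f_8 = -(-725) - 4(265) = -335

-335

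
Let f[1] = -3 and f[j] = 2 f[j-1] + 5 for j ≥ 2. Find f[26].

67108859

The fixed point is 5/(1 - 2) = -5, so f[j] + 5 = 2(f[j-1] + 5).
Hence f[j] = 2·2^{j-1} - 5.
f[26] = 2·2^{25} - 5 = 2·33554432 - 5 = 67108859.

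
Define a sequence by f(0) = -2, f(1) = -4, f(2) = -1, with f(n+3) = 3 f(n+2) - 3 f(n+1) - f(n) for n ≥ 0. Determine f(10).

f(3) = 3(-1) - 3(-4) - (-2) = 11
f(4) = 3(11) - 3(-1) - (-4) = 40
f(5) = 3(40) - 3(11) - (-1) = 88
f(6) = 3(88) - 3(40) - 11 = 133
f(7) = 3(133) - 3(88) - 40 = 95
f(8) = 3(95) - 3(133) - 88 = -202
f(9) = 3(-202) - 3(95) - 133 = -1024
f(10) = 3(-1024) - 3(-202) - 95 = -2561

-2561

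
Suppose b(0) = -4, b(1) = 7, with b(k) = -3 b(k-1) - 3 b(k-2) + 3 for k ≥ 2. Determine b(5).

b(2) = -3·7 - 3·(-4) + 3 = -6
b(3) = -3·(-6) - 3·7 + 3 = 0
b(4) = -3·0 - 3·(-6) + 3 = 21
b(5) = -3·21 - 3·0 + 3 = -60

-60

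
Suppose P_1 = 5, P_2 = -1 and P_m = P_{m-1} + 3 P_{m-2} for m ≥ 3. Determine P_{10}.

P_3 = (-1) + 3·5 = 14
P_4 = 14 + 3·(-1) = 11
P_5 = 11 + 3·14 = 53
P_6 = 53 + 3·11 = 86
P_7 = 86 + 3·53 = 245
P_8 = 245 + 3·86 = 503
P_9 = 503 + 3·245 = 1238
P_{10} = 1238 + 3·503 = 2747

2747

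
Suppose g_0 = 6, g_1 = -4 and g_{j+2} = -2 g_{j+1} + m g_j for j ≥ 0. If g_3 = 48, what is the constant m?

-4

g_2 = 8 + 6m
g_3 = -16 - 16m
So -16 - 16m = 48, giving m = -4.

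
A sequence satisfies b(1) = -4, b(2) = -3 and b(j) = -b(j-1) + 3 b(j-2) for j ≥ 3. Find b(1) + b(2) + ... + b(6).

b(3) = -(-3) + 3·(-4) = -9
b(4) = -(-9) + 3·(-3) = 0
b(5) = -0 + 3·(-9) = -27
b(6) = -(-27) + 3·0 = 27
Sum = (-4) + (-3) + (-9) + 0 + (-27) + 27 = -16

-16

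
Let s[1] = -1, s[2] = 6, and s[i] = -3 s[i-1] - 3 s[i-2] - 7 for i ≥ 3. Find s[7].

-1

s[3] = -3*6 - 3*(-1) - 7 = -22
s[4] = -3*(-22) - 3*6 - 7 = 41
s[5] = -3*41 - 3*(-22) - 7 = -64
s[6] = -3*(-64) - 3*41 - 7 = 62
s[7] = -3*62 - 3*(-64) - 7 = -1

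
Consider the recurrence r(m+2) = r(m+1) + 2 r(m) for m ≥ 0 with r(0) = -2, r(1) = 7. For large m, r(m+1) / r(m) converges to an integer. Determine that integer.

The characteristic equation is r^2 - r - 2 = 0, which factors as (r - 2)(r + 1) = 0.
So the roots are 2 and -1. Since |2| > |-1| and the coefficient of 2^m is non-zero, the ratio tends to 2.

2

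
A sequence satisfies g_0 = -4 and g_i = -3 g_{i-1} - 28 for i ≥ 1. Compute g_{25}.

The fixed point is -28/(1 + 3) = -7, so g_i + 7 = -3(g_{i-1} + 7).
Hence g_i = 3·(-3)^i - 7.
g_{25} = 3·(-3)^{25} - 7 = 3·-847288609443 - 7 = -2541865828336.

-2541865828336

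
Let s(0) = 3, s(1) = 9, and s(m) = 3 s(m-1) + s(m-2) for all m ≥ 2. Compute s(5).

s(2) = 3(9) + 3 = 30
s(3) = 3(30) + 9 = 99
s(4) = 3(99) + 30 = 327
s(5) = 3(327) + 99 = 1080

1080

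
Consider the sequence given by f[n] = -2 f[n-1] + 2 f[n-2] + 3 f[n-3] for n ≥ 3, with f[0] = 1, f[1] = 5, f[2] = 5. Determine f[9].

f[3] = -2*5 + 2*5 + 3*1 = 3
f[4] = -2*3 + 2*5 + 3*5 = 19
f[5] = -2*19 + 2*3 + 3*5 = -17
f[6] = -2*(-17) + 2*19 + 3*3 = 81
f[7] = -2*81 + 2*(-17) + 3*19 = -139
f[8] = -2*(-139) + 2*81 + 3*(-17) = 389
f[9] = -2*389 + 2*(-139) + 3*81 = -813

-813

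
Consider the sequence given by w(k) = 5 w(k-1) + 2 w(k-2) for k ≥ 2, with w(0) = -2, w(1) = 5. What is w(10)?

14834561

w(2) = 5(5) + 2(-2) = 21
w(3) = 5(21) + 2(5) = 115
w(4) = 5(115) + 2(21) = 617
w(5) = 5(617) + 2(115) = 3315
w(6) = 5(3315) + 2(617) = 17809
w(7) = 5(17809) + 2(3315) = 95675
w(8) = 5(95675) + 2(17809) = 513993
w(9) = 5(513993) + 2(95675) = 2761315
w(10) = 5(2761315) + 2(513993) = 14834561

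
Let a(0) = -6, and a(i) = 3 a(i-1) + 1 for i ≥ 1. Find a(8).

a(1) = 3·(-6) + 1 = -17
a(2) = 3·(-17) + 1 = -50
a(3) = 3·(-50) + 1 = -149
a(4) = 3·(-149) + 1 = -446
a(5) = 3·(-446) + 1 = -1337
a(6) = 3·(-1337) + 1 = -4010
a(7) = 3·(-4010) + 1 = -12029
a(8) = 3·(-12029) + 1 = -36086

-36086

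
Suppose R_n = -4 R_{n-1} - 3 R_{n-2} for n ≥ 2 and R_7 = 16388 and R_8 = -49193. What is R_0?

7

Rearranging, R_{n-2} = (R_n + 4 R_{n-1}) / -3.
R_6 = (-49193 + 4·16388) / -3 = 16359/-3 = -5453
R_5 = (16388 + 4·(-5453)) / -3 = -5424/-3 = 1808
R_4 = (-5453 + 4·1808) / -3 = 1779/-3 = -593
R_3 = (1808 + 4·(-593)) / -3 = -564/-3 = 188
R_2 = (-593 + 4·188) / -3 = 159/-3 = -53
R_1 = (188 + 4·(-53)) / -3 = -24/-3 = 8
R_0 = (-53 + 4·8) / -3 = -21/-3 = 7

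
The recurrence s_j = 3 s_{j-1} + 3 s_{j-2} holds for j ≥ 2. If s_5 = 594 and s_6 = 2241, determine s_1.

Rearranging, s_{j-2} = (s_j - 3 s_{j-1}) / 3.
s_4 = (2241 - 3·594) / 3 = 459/3 = 153
s_3 = (594 - 3·153) / 3 = 135/3 = 45
s_2 = (153 - 3·45) / 3 = 18/3 = 6
s_1 = (45 - 3·6) / 3 = 27/3 = 9

9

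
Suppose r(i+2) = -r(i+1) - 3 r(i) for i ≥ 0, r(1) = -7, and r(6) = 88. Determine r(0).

Let r(0) = y.
r(2) = 7 - 3y
r(3) = 14 + 3y
r(4) = -35 + 6y
r(5) = -7 - 15y
r(6) = 112 - 3y
So 112 - 3y = 88, giving y = 8.

8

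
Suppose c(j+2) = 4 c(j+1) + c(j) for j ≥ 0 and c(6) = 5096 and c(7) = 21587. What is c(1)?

Rearranging, c(j-2) = c(j) - 4 c(j-1).
c(5) = 21587 - 4(5096) = 1203
c(4) = 5096 - 4(1203) = 284
c(3) = 1203 - 4(284) = 67
c(2) = 284 - 4(67) = 16
c(1) = 67 - 4(16) = 3

3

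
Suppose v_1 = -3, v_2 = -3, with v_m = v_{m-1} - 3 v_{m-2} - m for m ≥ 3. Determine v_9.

v_3 = (-3) - 3*(-3) - 3 = 3
v_4 = 3 - 3*(-3) - 4 = 8
v_5 = 8 - 3*3 - 5 = -6
v_6 = (-6) - 3*8 - 6 = -36
v_7 = (-36) - 3*(-6) - 7 = -25
v_8 = (-25) - 3*(-36) - 8 = 75
v_9 = 75 - 3*(-25) - 9 = 141

141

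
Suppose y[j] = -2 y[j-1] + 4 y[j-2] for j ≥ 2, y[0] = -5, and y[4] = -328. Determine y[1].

7

Let y[1] = v.
y[2] = -20 - 2v
y[3] = 40 + 8v
y[4] = -160 - 24v
So -160 - 24v = -328, giving v = 7.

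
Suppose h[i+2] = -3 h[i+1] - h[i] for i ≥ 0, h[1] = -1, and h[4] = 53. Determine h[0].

-4

Let h[0] = w.
h[2] = 3 - w
h[3] = -8 + 3w
h[4] = 21 - 8w
So 21 - 8w = 53, giving w = -4.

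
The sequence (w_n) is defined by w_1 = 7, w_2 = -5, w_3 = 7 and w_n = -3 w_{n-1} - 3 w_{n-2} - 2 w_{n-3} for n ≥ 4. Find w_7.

196

w_4 = -3*7 - 3*(-5) - 2*7 = -20
w_5 = -3*(-20) - 3*7 - 2*(-5) = 49
w_6 = -3*49 - 3*(-20) - 2*7 = -101
w_7 = -3*(-101) - 3*49 - 2*(-20) = 196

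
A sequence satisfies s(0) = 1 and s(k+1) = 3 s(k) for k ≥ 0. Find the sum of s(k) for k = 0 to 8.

s(1) = 3*1 = 3
s(2) = 3*3 = 9
s(3) = 3*9 = 27
s(4) = 3*27 = 81
s(5) = 3*81 = 243
s(6) = 3*243 = 729
s(7) = 3*729 = 2187
s(8) = 3*2187 = 6561
Sum = 1 + 3 + 9 + 27 + 81 + 243 + 729 + 2187 + 6561 = 9841

9841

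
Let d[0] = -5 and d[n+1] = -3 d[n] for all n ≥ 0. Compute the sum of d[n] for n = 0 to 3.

100

d[1] = -3(-5) = 15
d[2] = -3(15) = -45
d[3] = -3(-45) = 135
Sum = (-5) + 15 + (-45) + 135 = 100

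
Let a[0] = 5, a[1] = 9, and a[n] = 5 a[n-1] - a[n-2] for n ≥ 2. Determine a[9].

2310359

a[2] = 5*9 - 5 = 40
a[3] = 5*40 - 9 = 191
a[4] = 5*191 - 40 = 915
a[5] = 5*915 - 191 = 4384
a[6] = 5*4384 - 915 = 21005
a[7] = 5*21005 - 4384 = 100641
a[8] = 5*100641 - 21005 = 482200
a[9] = 5*482200 - 100641 = 2310359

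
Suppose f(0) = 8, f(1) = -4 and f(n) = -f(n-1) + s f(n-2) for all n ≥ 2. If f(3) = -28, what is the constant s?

2

f(2) = 4 + 8s
f(3) = -4 - 12s
So -4 - 12s = -28, giving s = 2.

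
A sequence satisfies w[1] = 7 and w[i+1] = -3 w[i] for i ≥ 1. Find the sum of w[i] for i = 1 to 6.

-1274

w[2] = -3*7 = -21
w[3] = -3*(-21) = 63
w[4] = -3*63 = -189
w[5] = -3*(-189) = 567
w[6] = -3*567 = -1701
Sum = 7 + (-21) + 63 + (-189) + 567 + (-1701) = -1274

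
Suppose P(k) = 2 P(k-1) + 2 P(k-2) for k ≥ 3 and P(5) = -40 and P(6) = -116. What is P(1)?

Rearranging, P(k-2) = (P(k) - 2 P(k-1)) / 2.
P(4) = (-116 - 2·(-40)) / 2 = -36/2 = -18
P(3) = (-40 - 2·(-18)) / 2 = -4/2 = -2
P(2) = (-18 - 2·(-2)) / 2 = -14/2 = -7
P(1) = (-2 - 2·(-7)) / 2 = 12/2 = 6

6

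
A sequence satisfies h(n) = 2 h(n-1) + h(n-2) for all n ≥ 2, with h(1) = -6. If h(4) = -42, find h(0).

Let h(0) = x.
h(2) = -12 + x
h(3) = -30 + 2x
h(4) = -72 + 5x
So -72 + 5x = -42, giving x = 6.

6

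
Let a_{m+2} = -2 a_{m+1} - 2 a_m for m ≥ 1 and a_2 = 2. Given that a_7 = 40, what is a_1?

3

Let a_1 = z.
a_3 = -4 - 2z
a_4 = 4 + 4z
a_5 = -4z
a_6 = -8
a_7 = 16 + 8z
So 16 + 8z = 40, giving z = 3.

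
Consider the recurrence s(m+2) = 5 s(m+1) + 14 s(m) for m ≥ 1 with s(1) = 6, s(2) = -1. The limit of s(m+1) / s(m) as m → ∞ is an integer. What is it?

7

The characteristic equation is r^2 - 5r - 14 = 0, which factors as (r - 7)(r + 2) = 0.
So the roots are 7 and -2. Since |7| > |-2| and the coefficient of 7^m is non-zero, the ratio tends to 7.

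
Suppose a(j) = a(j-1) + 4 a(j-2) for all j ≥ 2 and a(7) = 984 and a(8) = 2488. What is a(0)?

1

Rearranging, a(j-2) = (a(j) - a(j-1)) / 4.
a(6) = (2488 - 984) / 4 = 1504/4 = 376
a(5) = (984 - 376) / 4 = 608/4 = 152
a(4) = (376 - 152) / 4 = 224/4 = 56
a(3) = (152 - 56) / 4 = 96/4 = 24
a(2) = (56 - 24) / 4 = 32/4 = 8
a(1) = (24 - 8) / 4 = 16/4 = 4
a(0) = (8 - 4) / 4 = 4/4 = 1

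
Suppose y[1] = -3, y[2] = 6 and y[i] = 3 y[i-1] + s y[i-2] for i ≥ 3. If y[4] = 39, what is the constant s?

y[3] = 18 - 3s
y[4] = 54 - 3s
So 54 - 3s = 39, giving s = 5.

5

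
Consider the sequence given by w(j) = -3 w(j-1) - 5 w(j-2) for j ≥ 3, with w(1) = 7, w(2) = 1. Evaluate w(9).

2338

w(3) = -3·1 - 5·7 = -38
w(4) = -3·(-38) - 5·1 = 109
w(5) = -3·109 - 5·(-38) = -137
w(6) = -3·(-137) - 5·109 = -134
w(7) = -3·(-134) - 5·(-137) = 1087
w(8) = -3·1087 - 5·(-134) = -2591
w(9) = -3·(-2591) - 5·1087 = 2338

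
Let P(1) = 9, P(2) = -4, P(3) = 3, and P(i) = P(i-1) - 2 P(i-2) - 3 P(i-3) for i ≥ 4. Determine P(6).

P(4) = 3 - 2*(-4) - 3*9 = -16
P(5) = (-16) - 2*3 - 3*(-4) = -10
P(6) = (-10) - 2*(-16) - 3*3 = 13

13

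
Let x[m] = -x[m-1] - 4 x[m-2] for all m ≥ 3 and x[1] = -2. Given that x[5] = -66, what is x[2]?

-6

Let x[2] = v.
x[3] = 8 - v
x[4] = -8 - 3v
x[5] = -24 + 7v
So -24 + 7v = -66, giving v = -6.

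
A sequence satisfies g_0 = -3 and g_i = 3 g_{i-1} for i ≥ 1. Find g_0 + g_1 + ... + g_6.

g_1 = 3(-3) = -9
g_2 = 3(-9) = -27
g_3 = 3(-27) = -81
g_4 = 3(-81) = -243
g_5 = 3(-243) = -729
g_6 = 3(-729) = -2187
Sum = (-3) + (-9) + (-27) + (-81) + (-243) + (-729) + (-2187) = -3279

-3279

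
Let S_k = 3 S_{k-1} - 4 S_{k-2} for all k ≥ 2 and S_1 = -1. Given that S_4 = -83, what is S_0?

4

Let S_0 = y.
S_2 = -3 - 4y
S_3 = -5 - 12y
S_4 = -3 - 20y
So -3 - 20y = -83, giving y = 4.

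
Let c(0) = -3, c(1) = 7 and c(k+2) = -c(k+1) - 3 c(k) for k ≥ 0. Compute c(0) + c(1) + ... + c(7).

-104

c(2) = -7 - 3(-3) = 2
c(3) = -2 - 3(7) = -23
c(4) = -(-23) - 3(2) = 17
c(5) = -17 - 3(-23) = 52
c(6) = -52 - 3(17) = -103
c(7) = -(-103) - 3(52) = -53
Sum = (-3) + 7 + 2 + (-23) + 17 + 52 + (-103) + (-53) = -104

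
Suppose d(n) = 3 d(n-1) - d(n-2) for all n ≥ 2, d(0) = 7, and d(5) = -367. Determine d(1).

-4

Let d(1) = x.
d(2) = -7 + 3x
d(3) = -21 + 8x
d(4) = -56 + 21x
d(5) = -147 + 55x
So -147 + 55x = -367, giving x = -4.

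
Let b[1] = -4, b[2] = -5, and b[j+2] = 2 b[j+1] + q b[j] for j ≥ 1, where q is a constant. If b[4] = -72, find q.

b[3] = -10 - 4q
b[4] = -20 - 13q
So -20 - 13q = -72, giving q = 4.

4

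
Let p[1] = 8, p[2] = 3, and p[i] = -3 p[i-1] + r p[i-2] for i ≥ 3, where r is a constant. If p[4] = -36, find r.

p[3] = -9 + 8r
p[4] = 27 - 21r
So 27 - 21r = -36, giving r = 3.

3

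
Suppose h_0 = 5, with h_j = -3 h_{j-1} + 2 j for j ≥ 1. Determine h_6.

3375

h_1 = -3(5) + 2 = -13
h_2 = -3(-13) + 4 = 43
h_3 = -3(43) + 6 = -123
h_4 = -3(-123) + 8 = 377
h_5 = -3(377) + 10 = -1121
h_6 = -3(-1121) + 12 = 3375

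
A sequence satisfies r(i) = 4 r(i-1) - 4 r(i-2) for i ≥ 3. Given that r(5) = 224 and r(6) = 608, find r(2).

-2

Rearranging, r(i-2) = (r(i) - 4 r(i-1)) / -4.
r(4) = (608 - 4·224) / -4 = -288/-4 = 72
r(3) = (224 - 4·72) / -4 = -64/-4 = 16
r(2) = (72 - 4·16) / -4 = 8/-4 = -2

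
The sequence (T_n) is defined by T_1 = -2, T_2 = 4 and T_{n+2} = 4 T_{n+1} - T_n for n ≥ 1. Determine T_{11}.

686354

T_3 = 4(4) - (-2) = 18
T_4 = 4(18) - 4 = 68
T_5 = 4(68) - 18 = 254
T_6 = 4(254) - 68 = 948
T_7 = 4(948) - 254 = 3538
T_8 = 4(3538) - 948 = 13204
T_9 = 4(13204) - 3538 = 49278
T_{10} = 4(49278) - 13204 = 183908
T_{11} = 4(183908) - 49278 = 686354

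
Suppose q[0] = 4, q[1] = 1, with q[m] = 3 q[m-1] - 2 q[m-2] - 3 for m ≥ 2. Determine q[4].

-74

q[2] = 3*1 - 2*4 - 3 = -8
q[3] = 3*(-8) - 2*1 - 3 = -29
q[4] = 3*(-29) - 2*(-8) - 3 = -74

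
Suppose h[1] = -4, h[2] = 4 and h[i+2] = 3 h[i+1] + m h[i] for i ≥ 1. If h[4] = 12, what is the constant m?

3

h[3] = 12 - 4m
h[4] = 36 - 8m
So 36 - 8m = 12, giving m = 3.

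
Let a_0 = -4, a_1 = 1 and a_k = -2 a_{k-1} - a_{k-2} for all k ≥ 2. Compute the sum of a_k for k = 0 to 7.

-12

a_2 = -2·1 - (-4) = 2
a_3 = -2·2 - 1 = -5
a_4 = -2·(-5) - 2 = 8
a_5 = -2·8 - (-5) = -11
a_6 = -2·(-11) - 8 = 14
a_7 = -2·14 - (-11) = -17
Sum = (-4) + 1 + 2 + (-5) + 8 + (-11) + 14 + (-17) = -12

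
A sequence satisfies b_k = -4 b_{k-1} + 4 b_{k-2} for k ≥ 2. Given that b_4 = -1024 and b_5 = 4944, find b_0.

Rearranging, b_{k-2} = (b_k + 4 b_{k-1}) / 4.
b_3 = (4944 + 4·(-1024)) / 4 = 848/4 = 212
b_2 = (-1024 + 4·212) / 4 = -176/4 = -44
b_1 = (212 + 4·(-44)) / 4 = 36/4 = 9
b_0 = (-44 + 4·9) / 4 = -8/4 = -2

-2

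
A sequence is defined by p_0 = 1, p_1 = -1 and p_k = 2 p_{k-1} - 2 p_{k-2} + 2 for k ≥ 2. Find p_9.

p_2 = 2·(-1) - 2·1 + 2 = -2
p_3 = 2·(-2) - 2·(-1) + 2 = 0
p_4 = 2·0 - 2·(-2) + 2 = 6
p_5 = 2·6 - 2·0 + 2 = 14
p_6 = 2·14 - 2·6 + 2 = 18
p_7 = 2·18 - 2·14 + 2 = 10
p_8 = 2·10 - 2·18 + 2 = -14
p_9 = 2·(-14) - 2·10 + 2 = -46

-46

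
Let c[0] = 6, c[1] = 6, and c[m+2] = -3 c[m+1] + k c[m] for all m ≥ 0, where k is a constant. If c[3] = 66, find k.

-1

c[2] = -18 + 6k
c[3] = 54 - 12k
So 54 - 12k = 66, giving k = -1.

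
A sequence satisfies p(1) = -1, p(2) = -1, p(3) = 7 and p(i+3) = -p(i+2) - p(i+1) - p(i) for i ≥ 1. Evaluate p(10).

p(4) = -7 - (-1) - (-1) = -5
p(5) = -(-5) - 7 - (-1) = -1
p(6) = -(-1) - (-5) - 7 = -1
p(7) = -(-1) - (-1) - (-5) = 7
p(8) = -7 - (-1) - (-1) = -5
p(9) = -(-5) - 7 - (-1) = -1
p(10) = -(-1) - (-5) - 7 = -1

-1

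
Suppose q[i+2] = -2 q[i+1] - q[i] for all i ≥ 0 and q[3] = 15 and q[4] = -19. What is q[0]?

-3

Rearranging, q[i-2] = -(q[i] + 2 q[i-1]).
q[2] = -(-19 + 2·15) = -11
q[1] = -(15 + 2·(-11)) = 7
q[0] = -(-11 + 2·7) = -3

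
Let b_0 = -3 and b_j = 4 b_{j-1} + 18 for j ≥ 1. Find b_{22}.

52776558133242

The fixed point is 18/(1 - 4) = -6, so b_j + 6 = 4(b_{j-1} + 6).
Hence b_j = 3·4^j - 6.
b_{22} = 3·4^{22} - 6 = 3·17592186044416 - 6 = 52776558133242.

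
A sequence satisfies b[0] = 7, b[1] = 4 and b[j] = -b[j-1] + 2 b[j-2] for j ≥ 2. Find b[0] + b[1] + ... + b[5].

15

b[2] = -4 + 2(7) = 10
b[3] = -10 + 2(4) = -2
b[4] = -(-2) + 2(10) = 22
b[5] = -22 + 2(-2) = -26
Sum = 7 + 4 + 10 + (-2) + 22 + (-26) = 15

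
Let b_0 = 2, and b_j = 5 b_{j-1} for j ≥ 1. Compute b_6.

b_1 = 5(2) = 10
b_2 = 5(10) = 50
b_3 = 5(50) = 250
b_4 = 5(250) = 1250
b_5 = 5(1250) = 6250
b_6 = 5(6250) = 31250

31250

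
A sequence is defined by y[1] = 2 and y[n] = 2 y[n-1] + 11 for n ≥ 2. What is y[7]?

y[2] = 2·2 + 11 = 15
y[3] = 2·15 + 11 = 41
y[4] = 2·41 + 11 = 93
y[5] = 2·93 + 11 = 197
y[6] = 2·197 + 11 = 405
y[7] = 2·405 + 11 = 821

821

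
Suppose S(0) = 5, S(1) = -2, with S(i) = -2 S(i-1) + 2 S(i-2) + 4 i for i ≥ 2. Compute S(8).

6760

S(2) = -2(-2) + 2(5) + 8 = 22
S(3) = -2(22) + 2(-2) + 12 = -36
S(4) = -2(-36) + 2(22) + 16 = 132
S(5) = -2(132) + 2(-36) + 20 = -316
S(6) = -2(-316) + 2(132) + 24 = 920
S(7) = -2(920) + 2(-316) + 28 = -2444
S(8) = -2(-2444) + 2(920) + 32 = 6760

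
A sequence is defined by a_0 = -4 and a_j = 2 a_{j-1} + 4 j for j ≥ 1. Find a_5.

a_1 = 2(-4) + 4 = -4
a_2 = 2(-4) + 8 = 0
a_3 = 2(0) + 12 = 12
a_4 = 2(12) + 16 = 40
a_5 = 2(40) + 20 = 100

100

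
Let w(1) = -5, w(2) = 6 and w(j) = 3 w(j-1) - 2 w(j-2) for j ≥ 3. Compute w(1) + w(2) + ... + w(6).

w(3) = 3·6 - 2·(-5) = 28
w(4) = 3·28 - 2·6 = 72
w(5) = 3·72 - 2·28 = 160
w(6) = 3·160 - 2·72 = 336
Sum = (-5) + 6 + 28 + 72 + 160 + 336 = 597

597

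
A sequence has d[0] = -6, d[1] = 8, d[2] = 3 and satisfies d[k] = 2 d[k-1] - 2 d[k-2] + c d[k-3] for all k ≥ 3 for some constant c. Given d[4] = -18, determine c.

-2

d[3] = -10 - 6c
d[4] = -26 - 4c
So -26 - 4c = -18, giving c = -2.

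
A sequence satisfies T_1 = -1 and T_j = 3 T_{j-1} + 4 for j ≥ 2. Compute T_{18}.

129140161

The fixed point is 4/(1 - 3) = -2, so T_j + 2 = 3(T_{j-1} + 2).
Hence T_j = 1·3^{j-1} - 2.
T_{18} = 1·3^{17} - 2 = 1·129140163 - 2 = 129140161.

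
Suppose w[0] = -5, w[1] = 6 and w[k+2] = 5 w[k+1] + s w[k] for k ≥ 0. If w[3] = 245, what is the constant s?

w[2] = 30 - 5s
w[3] = 150 - 19s
So 150 - 19s = 245, giving s = -5.

-5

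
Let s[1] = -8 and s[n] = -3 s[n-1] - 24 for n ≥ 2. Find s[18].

The fixed point is -24/(1 + 3) = -6, so s[n] + 6 = -3(s[n-1] + 6).
Hence s[n] = -2·(-3)^{n-1} - 6.
s[18] = -2·(-3)^{17} - 6 = -2·-129140163 - 6 = 258280320.

258280320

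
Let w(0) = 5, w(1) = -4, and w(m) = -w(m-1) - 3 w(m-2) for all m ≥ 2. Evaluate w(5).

-79

w(2) = -(-4) - 3(5) = -11
w(3) = -(-11) - 3(-4) = 23
w(4) = -23 - 3(-11) = 10
w(5) = -10 - 3(23) = -79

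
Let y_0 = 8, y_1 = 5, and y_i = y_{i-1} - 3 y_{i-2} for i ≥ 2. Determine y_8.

-487

y_2 = 5 - 3·8 = -19
y_3 = (-19) - 3·5 = -34
y_4 = (-34) - 3·(-19) = 23
y_5 = 23 - 3·(-34) = 125
y_6 = 125 - 3·23 = 56
y_7 = 56 - 3·125 = -319
y_8 = (-319) - 3·56 = -487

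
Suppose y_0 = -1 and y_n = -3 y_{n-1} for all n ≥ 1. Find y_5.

243

y_1 = -3*(-1) = 3
y_2 = -3*3 = -9
y_3 = -3*(-9) = 27
y_4 = -3*27 = -81
y_5 = -3*(-81) = 243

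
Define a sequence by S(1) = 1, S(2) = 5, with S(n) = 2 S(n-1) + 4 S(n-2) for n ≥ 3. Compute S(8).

S(3) = 2*5 + 4*1 = 14
S(4) = 2*14 + 4*5 = 48
S(5) = 2*48 + 4*14 = 152
S(6) = 2*152 + 4*48 = 496
S(7) = 2*496 + 4*152 = 1600
S(8) = 2*1600 + 4*496 = 5184

5184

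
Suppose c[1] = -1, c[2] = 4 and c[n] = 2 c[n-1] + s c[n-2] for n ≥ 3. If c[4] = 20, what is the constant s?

2

c[3] = 8 - s
c[4] = 16 + 2s
So 16 + 2s = 20, giving s = 2.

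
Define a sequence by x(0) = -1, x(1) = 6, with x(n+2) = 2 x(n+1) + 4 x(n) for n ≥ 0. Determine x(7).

3968

x(2) = 2(6) + 4(-1) = 8
x(3) = 2(8) + 4(6) = 40
x(4) = 2(40) + 4(8) = 112
x(5) = 2(112) + 4(40) = 384
x(6) = 2(384) + 4(112) = 1216
x(7) = 2(1216) + 4(384) = 3968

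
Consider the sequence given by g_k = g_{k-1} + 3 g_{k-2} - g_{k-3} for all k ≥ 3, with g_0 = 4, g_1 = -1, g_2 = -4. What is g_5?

g_3 = (-4) + 3*(-1) - 4 = -11
g_4 = (-11) + 3*(-4) - (-1) = -22
g_5 = (-22) + 3*(-11) - (-4) = -51

-51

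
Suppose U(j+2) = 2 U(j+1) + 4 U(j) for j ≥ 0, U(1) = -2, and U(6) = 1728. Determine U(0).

Let U(0) = w.
U(2) = -4 + 4w
U(3) = -16 + 8w
U(4) = -48 + 32w
U(5) = -160 + 96w
U(6) = -512 + 320w
So -512 + 320w = 1728, giving w = 7.

7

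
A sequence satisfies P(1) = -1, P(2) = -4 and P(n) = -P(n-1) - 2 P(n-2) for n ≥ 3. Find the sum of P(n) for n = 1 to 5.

-11

P(3) = -(-4) - 2*(-1) = 6
P(4) = -6 - 2*(-4) = 2
P(5) = -2 - 2*6 = -14
Sum = (-1) + (-4) + 6 + 2 + (-14) = -11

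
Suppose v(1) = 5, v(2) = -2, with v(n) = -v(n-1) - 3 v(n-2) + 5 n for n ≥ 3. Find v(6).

-37

v(3) = -(-2) - 3*5 + 15 = 2
v(4) = -2 - 3*(-2) + 20 = 24
v(5) = -24 - 3*2 + 25 = -5
v(6) = -(-5) - 3*24 + 30 = -37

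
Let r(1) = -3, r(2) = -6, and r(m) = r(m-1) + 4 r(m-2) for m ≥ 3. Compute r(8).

-1866

r(3) = (-6) + 4(-3) = -18
r(4) = (-18) + 4(-6) = -42
r(5) = (-42) + 4(-18) = -114
r(6) = (-114) + 4(-42) = -282
r(7) = (-282) + 4(-114) = -738
r(8) = (-738) + 4(-282) = -1866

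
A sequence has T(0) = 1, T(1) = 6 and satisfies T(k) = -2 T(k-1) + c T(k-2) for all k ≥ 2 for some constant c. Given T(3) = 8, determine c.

T(2) = -12 + c
T(3) = 24 + 4c
So 24 + 4c = 8, giving c = -4.

-4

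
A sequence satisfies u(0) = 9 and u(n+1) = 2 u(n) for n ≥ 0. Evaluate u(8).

u(1) = 2*9 = 18
u(2) = 2*18 = 36
u(3) = 2*36 = 72
u(4) = 2*72 = 144
u(5) = 2*144 = 288
u(6) = 2*288 = 576
u(7) = 2*576 = 1152
u(8) = 2*1152 = 2304

2304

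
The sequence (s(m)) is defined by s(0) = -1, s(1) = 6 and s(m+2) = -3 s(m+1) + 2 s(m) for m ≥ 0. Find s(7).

s(2) = -3(6) + 2(-1) = -20
s(3) = -3(-20) + 2(6) = 72
s(4) = -3(72) + 2(-20) = -256
s(5) = -3(-256) + 2(72) = 912
s(6) = -3(912) + 2(-256) = -3248
s(7) = -3(-3248) + 2(912) = 11568

11568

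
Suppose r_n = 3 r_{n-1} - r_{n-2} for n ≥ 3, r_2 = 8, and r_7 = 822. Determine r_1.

6

Let r_1 = v.
r_3 = 24 - v
r_4 = 64 - 3v
r_5 = 168 - 8v
r_6 = 440 - 21v
r_7 = 1152 - 55v
So 1152 - 55v = 822, giving v = 6.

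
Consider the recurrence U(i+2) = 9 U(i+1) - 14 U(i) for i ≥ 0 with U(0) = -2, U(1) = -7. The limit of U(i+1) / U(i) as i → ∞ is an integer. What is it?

7

The characteristic equation is r^2 - 9r + 14 = 0, which factors as (r - 7)(r - 2) = 0.
So the roots are 7 and 2. Since |7| > |2| and the coefficient of 7^i is non-zero, the ratio tends to 7.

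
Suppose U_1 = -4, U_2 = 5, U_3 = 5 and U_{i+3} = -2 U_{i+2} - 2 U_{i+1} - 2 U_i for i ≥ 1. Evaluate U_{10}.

-24

U_4 = -2(5) - 2(5) - 2(-4) = -12
U_5 = -2(-12) - 2(5) - 2(5) = 4
U_6 = -2(4) - 2(-12) - 2(5) = 6
U_7 = -2(6) - 2(4) - 2(-12) = 4
U_8 = -2(4) - 2(6) - 2(4) = -28
U_9 = -2(-28) - 2(4) - 2(6) = 36
U_{10} = -2(36) - 2(-28) - 2(4) = -24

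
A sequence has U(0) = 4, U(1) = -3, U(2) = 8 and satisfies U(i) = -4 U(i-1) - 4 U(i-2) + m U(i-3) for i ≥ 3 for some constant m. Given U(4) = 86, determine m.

-2

U(3) = -20 + 4m
U(4) = 48 - 19m
So 48 - 19m = 86, giving m = -2.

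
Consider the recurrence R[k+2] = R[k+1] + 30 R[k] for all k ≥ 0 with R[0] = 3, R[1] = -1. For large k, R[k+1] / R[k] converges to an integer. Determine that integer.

6

The characteristic equation is r^2 - r - 30 = 0, which factors as (r - 6)(r + 5) = 0.
So the roots are 6 and -5. Since |6| > |-5| and the coefficient of 6^k is non-zero, the ratio tends to 6.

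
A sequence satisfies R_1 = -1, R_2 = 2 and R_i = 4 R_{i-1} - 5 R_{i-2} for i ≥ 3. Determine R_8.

R_3 = 4(2) - 5(-1) = 13
R_4 = 4(13) - 5(2) = 42
R_5 = 4(42) - 5(13) = 103
R_6 = 4(103) - 5(42) = 202
R_7 = 4(202) - 5(103) = 293
R_8 = 4(293) - 5(202) = 162

162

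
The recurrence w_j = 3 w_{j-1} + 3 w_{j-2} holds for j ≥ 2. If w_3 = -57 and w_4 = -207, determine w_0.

Rearranging, w_{j-2} = (w_j - 3 w_{j-1}) / 3.
w_2 = (-207 - 3(-57)) / 3 = -36/3 = -12
w_1 = (-57 - 3(-12)) / 3 = -21/3 = -7
w_0 = (-12 - 3(-7)) / 3 = 9/3 = 3

3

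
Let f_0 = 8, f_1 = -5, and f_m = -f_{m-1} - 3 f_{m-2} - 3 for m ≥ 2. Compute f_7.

f_2 = -(-5) - 3·8 - 3 = -22
f_3 = -(-22) - 3·(-5) - 3 = 34
f_4 = -34 - 3·(-22) - 3 = 29
f_5 = -29 - 3·34 - 3 = -134
f_6 = -(-134) - 3·29 - 3 = 44
f_7 = -44 - 3·(-134) - 3 = 355

355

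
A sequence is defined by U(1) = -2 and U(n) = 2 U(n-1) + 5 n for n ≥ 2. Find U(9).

3273

U(2) = 2(-2) + 10 = 6
U(3) = 2(6) + 15 = 27
U(4) = 2(27) + 20 = 74
U(5) = 2(74) + 25 = 173
U(6) = 2(173) + 30 = 376
U(7) = 2(376) + 35 = 787
U(8) = 2(787) + 40 = 1614
U(9) = 2(1614) + 45 = 3273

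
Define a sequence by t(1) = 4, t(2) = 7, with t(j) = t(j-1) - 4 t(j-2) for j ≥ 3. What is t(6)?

t(3) = 7 - 4(4) = -9
t(4) = (-9) - 4(7) = -37
t(5) = (-37) - 4(-9) = -1
t(6) = (-1) - 4(-37) = 147

147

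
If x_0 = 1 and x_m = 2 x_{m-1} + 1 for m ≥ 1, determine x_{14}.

The fixed point is 1/(1 - 2) = -1, so x_m + 1 = 2(x_{m-1} + 1).
Hence x_m = 2·2^m - 1.
x_{14} = 2·2^{14} - 1 = 2·16384 - 1 = 32767.

32767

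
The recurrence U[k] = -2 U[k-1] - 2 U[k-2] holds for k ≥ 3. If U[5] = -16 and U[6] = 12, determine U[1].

4

Rearranging, U[k-2] = (U[k] + 2 U[k-1]) / -2.
U[4] = (12 + 2*(-16)) / -2 = -20/-2 = 10
U[3] = (-16 + 2*10) / -2 = 4/-2 = -2
U[2] = (10 + 2*(-2)) / -2 = 6/-2 = -3
U[1] = (-2 + 2*(-3)) / -2 = -8/-2 = 4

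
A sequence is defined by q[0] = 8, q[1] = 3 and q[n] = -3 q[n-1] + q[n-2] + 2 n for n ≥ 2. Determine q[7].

q[2] = -3(3) + 8 + 4 = 3
q[3] = -3(3) + 3 + 6 = 0
q[4] = -3(0) + 3 + 8 = 11
q[5] = -3(11) + 0 + 10 = -23
q[6] = -3(-23) + 11 + 12 = 92
q[7] = -3(92) + (-23) + 14 = -285

-285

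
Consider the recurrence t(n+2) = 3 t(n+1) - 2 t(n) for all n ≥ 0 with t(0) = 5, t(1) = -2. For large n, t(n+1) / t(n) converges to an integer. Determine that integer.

2

The characteristic equation is r^2 - 3r + 2 = 0, which factors as (r - 2)(r - 1) = 0.
So the roots are 2 and 1. Since |2| > |1| and the coefficient of 2^n is non-zero, the ratio tends to 2.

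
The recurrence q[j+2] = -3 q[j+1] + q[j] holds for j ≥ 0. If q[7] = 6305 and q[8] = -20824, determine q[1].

Rearranging, q[j-2] = q[j] + 3 q[j-1].
q[6] = -20824 + 3*6305 = -1909
q[5] = 6305 + 3*(-1909) = 578
q[4] = -1909 + 3*578 = -175
q[3] = 578 + 3*(-175) = 53
q[2] = -175 + 3*53 = -16
q[1] = 53 + 3*(-16) = 5

5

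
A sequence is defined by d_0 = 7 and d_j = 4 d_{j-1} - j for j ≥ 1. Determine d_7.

d_1 = 4(7) - 1 = 27
d_2 = 4(27) - 2 = 106
d_3 = 4(106) - 3 = 421
d_4 = 4(421) - 4 = 1680
d_5 = 4(1680) - 5 = 6715
d_6 = 4(6715) - 6 = 26854
d_7 = 4(26854) - 7 = 107409

107409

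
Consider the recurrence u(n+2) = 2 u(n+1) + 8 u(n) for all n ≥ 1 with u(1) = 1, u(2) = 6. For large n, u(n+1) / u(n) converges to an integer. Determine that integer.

The characteristic equation is r^2 - 2r - 8 = 0, which factors as (r - 4)(r + 2) = 0.
So the roots are 4 and -2. Since |4| > |-2| and the coefficient of 4^n is non-zero, the ratio tends to 4.

4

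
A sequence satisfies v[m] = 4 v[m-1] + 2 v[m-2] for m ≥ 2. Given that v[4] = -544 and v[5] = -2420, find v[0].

-4

Rearranging, v[m-2] = (v[m] - 4 v[m-1]) / 2.
v[3] = (-2420 - 4(-544)) / 2 = -244/2 = -122
v[2] = (-544 - 4(-122)) / 2 = -56/2 = -28
v[1] = (-122 - 4(-28)) / 2 = -10/2 = -5
v[0] = (-28 - 4(-5)) / 2 = -8/2 = -4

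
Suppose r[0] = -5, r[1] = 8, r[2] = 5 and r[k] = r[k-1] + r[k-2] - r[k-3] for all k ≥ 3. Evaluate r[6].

r[3] = 5 + 8 - (-5) = 18
r[4] = 18 + 5 - 8 = 15
r[5] = 15 + 18 - 5 = 28
r[6] = 28 + 15 - 18 = 25

25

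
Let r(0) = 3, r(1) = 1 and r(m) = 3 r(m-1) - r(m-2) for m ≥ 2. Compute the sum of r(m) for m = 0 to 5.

r(2) = 3*1 - 3 = 0
r(3) = 3*0 - 1 = -1
r(4) = 3*(-1) - 0 = -3
r(5) = 3*(-3) - (-1) = -8
Sum = 3 + 1 + 0 + (-1) + (-3) + (-8) = -8

-8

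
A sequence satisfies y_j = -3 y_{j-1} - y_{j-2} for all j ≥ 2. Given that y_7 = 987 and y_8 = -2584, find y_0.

Rearranging, y_{j-2} = -(y_j + 3 y_{j-1}).
y_6 = -(-2584 + 3(987)) = -377
y_5 = -(987 + 3(-377)) = 144
y_4 = -(-377 + 3(144)) = -55
y_3 = -(144 + 3(-55)) = 21
y_2 = -(-55 + 3(21)) = -8
y_1 = -(21 + 3(-8)) = 3
y_0 = -(-8 + 3(3)) = -1

-1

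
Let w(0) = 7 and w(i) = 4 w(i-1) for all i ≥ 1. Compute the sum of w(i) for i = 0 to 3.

w(1) = 4(7) = 28
w(2) = 4(28) = 112
w(3) = 4(112) = 448
Sum = 7 + 28 + 112 + 448 = 595

595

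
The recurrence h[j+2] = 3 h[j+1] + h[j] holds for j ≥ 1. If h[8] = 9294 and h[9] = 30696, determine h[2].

Rearranging, h[j-2] = h[j] - 3 h[j-1].
h[7] = 30696 - 3*9294 = 2814
h[6] = 9294 - 3*2814 = 852
h[5] = 2814 - 3*852 = 258
h[4] = 852 - 3*258 = 78
h[3] = 258 - 3*78 = 24
h[2] = 78 - 3*24 = 6

6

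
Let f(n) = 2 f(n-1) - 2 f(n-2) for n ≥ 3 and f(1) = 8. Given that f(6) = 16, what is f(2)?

Let f(2) = y.
f(3) = -16 + 2y
f(4) = -32 + 2y
f(5) = -32
f(6) = -4y
So -4y = 16, giving y = -4.

-4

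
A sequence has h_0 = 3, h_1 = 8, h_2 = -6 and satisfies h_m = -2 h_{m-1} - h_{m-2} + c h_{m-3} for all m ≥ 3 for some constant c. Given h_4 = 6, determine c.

4

h_3 = 4 + 3c
h_4 = -2 + 2c
So -2 + 2c = 6, giving c = 4.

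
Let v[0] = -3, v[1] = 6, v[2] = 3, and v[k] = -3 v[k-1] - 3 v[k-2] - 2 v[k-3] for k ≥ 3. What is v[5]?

-69

v[3] = -3*3 - 3*6 - 2*(-3) = -21
v[4] = -3*(-21) - 3*3 - 2*6 = 42
v[5] = -3*42 - 3*(-21) - 2*3 = -69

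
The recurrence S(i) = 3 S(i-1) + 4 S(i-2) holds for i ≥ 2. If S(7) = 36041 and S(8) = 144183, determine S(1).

5

Rearranging, S(i-2) = (S(i) - 3 S(i-1)) / 4.
S(6) = (144183 - 3(36041)) / 4 = 36060/4 = 9015
S(5) = (36041 - 3(9015)) / 4 = 8996/4 = 2249
S(4) = (9015 - 3(2249)) / 4 = 2268/4 = 567
S(3) = (2249 - 3(567)) / 4 = 548/4 = 137
S(2) = (567 - 3(137)) / 4 = 156/4 = 39
S(1) = (137 - 3(39)) / 4 = 20/4 = 5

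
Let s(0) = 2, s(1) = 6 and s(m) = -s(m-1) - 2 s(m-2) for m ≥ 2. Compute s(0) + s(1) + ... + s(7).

36

s(2) = -6 - 2·2 = -10
s(3) = -(-10) - 2·6 = -2
s(4) = -(-2) - 2·(-10) = 22
s(5) = -22 - 2·(-2) = -18
s(6) = -(-18) - 2·22 = -26
s(7) = -(-26) - 2·(-18) = 62
Sum = 2 + 6 + (-10) + (-2) + 22 + (-18) + (-26) + 62 = 36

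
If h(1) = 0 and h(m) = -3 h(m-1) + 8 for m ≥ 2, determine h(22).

20920706408

The fixed point is 8/(1 + 3) = 2, so h(m) - 2 = -3(h(m-1) - 2).
Hence h(m) = -2·(-3)^{m-1} + 2.
h(22) = -2·(-3)^{21} + 2 = -2·-10460353203 + 2 = 20920706408.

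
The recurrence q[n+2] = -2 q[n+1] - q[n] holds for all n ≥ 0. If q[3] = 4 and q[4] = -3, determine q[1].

6

Rearranging, q[n-2] = -(q[n] + 2 q[n-1]).
q[2] = -(-3 + 2(4)) = -5
q[1] = -(4 + 2(-5)) = 6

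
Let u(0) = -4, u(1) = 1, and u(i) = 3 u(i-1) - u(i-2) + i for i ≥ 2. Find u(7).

1555

u(2) = 3(1) - (-4) + 2 = 9
u(3) = 3(9) - 1 + 3 = 29
u(4) = 3(29) - 9 + 4 = 82
u(5) = 3(82) - 29 + 5 = 222
u(6) = 3(222) - 82 + 6 = 590
u(7) = 3(590) - 222 + 7 = 1555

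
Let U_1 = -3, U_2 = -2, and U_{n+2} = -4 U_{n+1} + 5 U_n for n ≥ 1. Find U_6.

U_3 = -4·(-2) + 5·(-3) = -7
U_4 = -4·(-7) + 5·(-2) = 18
U_5 = -4·18 + 5·(-7) = -107
U_6 = -4·(-107) + 5·18 = 518

518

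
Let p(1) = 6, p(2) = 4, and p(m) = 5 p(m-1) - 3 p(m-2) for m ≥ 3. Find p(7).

-322

p(3) = 5·4 - 3·6 = 2
p(4) = 5·2 - 3·4 = -2
p(5) = 5·(-2) - 3·2 = -16
p(6) = 5·(-16) - 3·(-2) = -74
p(7) = 5·(-74) - 3·(-16) = -322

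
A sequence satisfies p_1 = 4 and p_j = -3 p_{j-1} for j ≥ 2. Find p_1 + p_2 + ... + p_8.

p_2 = -3*4 = -12
p_3 = -3*(-12) = 36
p_4 = -3*36 = -108
p_5 = -3*(-108) = 324
p_6 = -3*324 = -972
p_7 = -3*(-972) = 2916
p_8 = -3*2916 = -8748
Sum = 4 + (-12) + 36 + (-108) + 324 + (-972) + 2916 + (-8748) = -6560

-6560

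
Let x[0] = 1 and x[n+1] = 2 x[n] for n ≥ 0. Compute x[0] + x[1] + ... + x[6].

x[1] = 2*1 = 2
x[2] = 2*2 = 4
x[3] = 2*4 = 8
x[4] = 2*8 = 16
x[5] = 2*16 = 32
x[6] = 2*32 = 64
Sum = 1 + 2 + 4 + 8 + 16 + 32 + 64 = 127

127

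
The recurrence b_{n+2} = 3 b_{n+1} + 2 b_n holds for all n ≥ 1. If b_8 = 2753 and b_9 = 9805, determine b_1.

1

Rearranging, b_{n-2} = (b_n - 3 b_{n-1}) / 2.
b_7 = (9805 - 3*2753) / 2 = 1546/2 = 773
b_6 = (2753 - 3*773) / 2 = 434/2 = 217
b_5 = (773 - 3*217) / 2 = 122/2 = 61
b_4 = (217 - 3*61) / 2 = 34/2 = 17
b_3 = (61 - 3*17) / 2 = 10/2 = 5
b_2 = (17 - 3*5) / 2 = 2/2 = 1
b_1 = (5 - 3*1) / 2 = 2/2 = 1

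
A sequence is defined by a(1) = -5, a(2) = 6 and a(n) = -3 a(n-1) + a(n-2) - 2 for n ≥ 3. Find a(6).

a(3) = -3·6 + (-5) - 2 = -25
a(4) = -3·(-25) + 6 - 2 = 79
a(5) = -3·79 + (-25) - 2 = -264
a(6) = -3·(-264) + 79 - 2 = 869

869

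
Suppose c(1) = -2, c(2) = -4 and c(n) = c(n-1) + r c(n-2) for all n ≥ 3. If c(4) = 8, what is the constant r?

-2

c(3) = -4 - 2r
c(4) = -4 - 6r
So -4 - 6r = 8, giving r = -2.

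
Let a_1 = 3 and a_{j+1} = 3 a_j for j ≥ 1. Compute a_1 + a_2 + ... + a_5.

a_2 = 3*3 = 9
a_3 = 3*9 = 27
a_4 = 3*27 = 81
a_5 = 3*81 = 243
Sum = 3 + 9 + 27 + 81 + 243 = 363

363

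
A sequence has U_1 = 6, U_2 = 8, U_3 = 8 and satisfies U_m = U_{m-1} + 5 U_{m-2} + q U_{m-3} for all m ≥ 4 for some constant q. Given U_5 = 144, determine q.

U_4 = 48 + 6q
U_5 = 88 + 14q
So 88 + 14q = 144, giving q = 4.

4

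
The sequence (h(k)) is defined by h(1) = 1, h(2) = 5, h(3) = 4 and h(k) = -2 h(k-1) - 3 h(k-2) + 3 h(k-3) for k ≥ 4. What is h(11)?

h(4) = -2(4) - 3(5) + 3(1) = -20
h(5) = -2(-20) - 3(4) + 3(5) = 43
h(6) = -2(43) - 3(-20) + 3(4) = -14
h(7) = -2(-14) - 3(43) + 3(-20) = -161
h(8) = -2(-161) - 3(-14) + 3(43) = 493
h(9) = -2(493) - 3(-161) + 3(-14) = -545
h(10) = -2(-545) - 3(493) + 3(-161) = -872
h(11) = -2(-872) - 3(-545) + 3(493) = 4858

4858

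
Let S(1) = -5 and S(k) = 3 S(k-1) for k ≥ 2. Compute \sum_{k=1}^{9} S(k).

S(2) = 3(-5) = -15
S(3) = 3(-15) = -45
S(4) = 3(-45) = -135
S(5) = 3(-135) = -405
S(6) = 3(-405) = -1215
S(7) = 3(-1215) = -3645
S(8) = 3(-3645) = -10935
S(9) = 3(-10935) = -32805
Sum = (-5) + (-15) + (-45) + (-135) + (-405) + (-1215) + (-3645) + (-10935) + (-32805) = -49205

-49205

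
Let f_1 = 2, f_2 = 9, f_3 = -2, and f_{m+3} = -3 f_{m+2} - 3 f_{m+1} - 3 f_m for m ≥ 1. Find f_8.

f_4 = -3(-2) - 3(9) - 3(2) = -27
f_5 = -3(-27) - 3(-2) - 3(9) = 60
f_6 = -3(60) - 3(-27) - 3(-2) = -93
f_7 = -3(-93) - 3(60) - 3(-27) = 180
f_8 = -3(180) - 3(-93) - 3(60) = -441

-441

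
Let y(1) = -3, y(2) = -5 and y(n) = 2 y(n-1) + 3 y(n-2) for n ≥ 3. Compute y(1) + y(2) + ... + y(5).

y(3) = 2·(-5) + 3·(-3) = -19
y(4) = 2·(-19) + 3·(-5) = -53
y(5) = 2·(-53) + 3·(-19) = -163
Sum = (-3) + (-5) + (-19) + (-53) + (-163) = -243

-243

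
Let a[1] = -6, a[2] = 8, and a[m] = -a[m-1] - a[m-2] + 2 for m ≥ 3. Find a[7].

a[3] = -8 - (-6) + 2 = 0
a[4] = -0 - 8 + 2 = -6
a[5] = -(-6) - 0 + 2 = 8
a[6] = -8 - (-6) + 2 = 0
a[7] = -0 - 8 + 2 = -6

-6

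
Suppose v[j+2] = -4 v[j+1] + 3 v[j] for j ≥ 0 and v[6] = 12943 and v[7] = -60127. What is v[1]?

Rearranging, v[j-2] = (v[j] + 4 v[j-1]) / 3.
v[5] = (-60127 + 4*12943) / 3 = -8355/3 = -2785
v[4] = (12943 + 4*(-2785)) / 3 = 1803/3 = 601
v[3] = (-2785 + 4*601) / 3 = -381/3 = -127
v[2] = (601 + 4*(-127)) / 3 = 93/3 = 31
v[1] = (-127 + 4*31) / 3 = -3/3 = -1

-1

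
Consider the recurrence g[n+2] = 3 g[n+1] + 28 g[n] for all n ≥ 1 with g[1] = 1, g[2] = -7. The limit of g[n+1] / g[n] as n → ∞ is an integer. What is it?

7

The characteristic equation is r^2 - 3r - 28 = 0, which factors as (r - 7)(r + 4) = 0.
So the roots are 7 and -4. Since |7| > |-4| and the coefficient of 7^n is non-zero, the ratio tends to 7.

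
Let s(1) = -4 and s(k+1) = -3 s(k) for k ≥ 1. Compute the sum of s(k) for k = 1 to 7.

s(2) = -3(-4) = 12
s(3) = -3(12) = -36
s(4) = -3(-36) = 108
s(5) = -3(108) = -324
s(6) = -3(-324) = 972
s(7) = -3(972) = -2916
Sum = (-4) + 12 + (-36) + 108 + (-324) + 972 + (-2916) = -2188

-2188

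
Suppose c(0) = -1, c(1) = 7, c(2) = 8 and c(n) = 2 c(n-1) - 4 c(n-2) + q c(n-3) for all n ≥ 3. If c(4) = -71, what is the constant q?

-3

c(3) = -12 - q
c(4) = -56 + 5q
So -56 + 5q = -71, giving q = -3.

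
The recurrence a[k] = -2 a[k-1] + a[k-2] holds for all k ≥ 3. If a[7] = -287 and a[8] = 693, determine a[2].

7

Rearranging, a[k-2] = a[k] + 2 a[k-1].
a[6] = 693 + 2(-287) = 119
a[5] = -287 + 2(119) = -49
a[4] = 119 + 2(-49) = 21
a[3] = -49 + 2(21) = -7
a[2] = 21 + 2(-7) = 7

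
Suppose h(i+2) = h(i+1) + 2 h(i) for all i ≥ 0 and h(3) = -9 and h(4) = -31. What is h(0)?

Rearranging, h(i-2) = (h(i) - h(i-1)) / 2.
h(2) = (-31 - (-9)) / 2 = -22/2 = -11
h(1) = (-9 - (-11)) / 2 = 2/2 = 1
h(0) = (-11 - 1) / 2 = -12/2 = -6

-6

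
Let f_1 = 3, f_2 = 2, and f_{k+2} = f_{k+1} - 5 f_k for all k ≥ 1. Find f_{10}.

3617

f_3 = 2 - 5·3 = -13
f_4 = (-13) - 5·2 = -23
f_5 = (-23) - 5·(-13) = 42
f_6 = 42 - 5·(-23) = 157
f_7 = 157 - 5·42 = -53
f_8 = (-53) - 5·157 = -838
f_9 = (-838) - 5·(-53) = -573
f_{10} = (-573) - 5·(-838) = 3617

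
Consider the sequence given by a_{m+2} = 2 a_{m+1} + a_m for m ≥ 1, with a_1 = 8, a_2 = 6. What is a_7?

652

a_3 = 2*6 + 8 = 20
a_4 = 2*20 + 6 = 46
a_5 = 2*46 + 20 = 112
a_6 = 2*112 + 46 = 270
a_7 = 2*270 + 112 = 652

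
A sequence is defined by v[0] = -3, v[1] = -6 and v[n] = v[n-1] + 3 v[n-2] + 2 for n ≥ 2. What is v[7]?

-798

v[2] = (-6) + 3·(-3) + 2 = -13
v[3] = (-13) + 3·(-6) + 2 = -29
v[4] = (-29) + 3·(-13) + 2 = -66
v[5] = (-66) + 3·(-29) + 2 = -151
v[6] = (-151) + 3·(-66) + 2 = -347
v[7] = (-347) + 3·(-151) + 2 = -798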